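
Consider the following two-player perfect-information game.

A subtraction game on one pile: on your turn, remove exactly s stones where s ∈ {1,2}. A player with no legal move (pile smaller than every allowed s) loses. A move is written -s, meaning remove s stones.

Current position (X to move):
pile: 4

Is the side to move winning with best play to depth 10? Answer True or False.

X winning at [4]: True

[4] X move#1: -1:+1/3*, -2:-1/2
[3] O move#2: -1:-1/2*, -2:-1/1
[2] X move#3: -1:-1/1, -2:+1/0*
[0] end (terminal -1, O#4); searched 4 to 10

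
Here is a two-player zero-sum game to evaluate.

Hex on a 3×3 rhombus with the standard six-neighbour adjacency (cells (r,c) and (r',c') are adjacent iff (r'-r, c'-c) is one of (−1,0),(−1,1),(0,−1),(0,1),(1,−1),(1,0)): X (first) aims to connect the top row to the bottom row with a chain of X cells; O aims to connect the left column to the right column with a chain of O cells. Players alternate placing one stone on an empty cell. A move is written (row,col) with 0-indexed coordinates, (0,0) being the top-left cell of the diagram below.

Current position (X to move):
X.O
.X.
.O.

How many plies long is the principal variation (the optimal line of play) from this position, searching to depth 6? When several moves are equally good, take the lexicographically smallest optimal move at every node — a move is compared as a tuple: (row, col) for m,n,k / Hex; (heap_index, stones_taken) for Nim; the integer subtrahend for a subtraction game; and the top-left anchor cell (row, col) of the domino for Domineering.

ply 1, X at X.O/.X./.O. | (0,1)=-1→XXO/.X./.O.; (1,0)=-1→X.O/XX./.O.; (1,2)=+1→X.O/.XX/.O.*; (2,0)=+1→X.O/.X./XO.; (2,2)=+1→X.O/.X./.OX
ply 2, O at X.O/.XX/.O. | (0,1)=-1→XOO/.XX/.O.*; (1,0)=-1→X.O/OXX/.O.; (2,0)=-1→X.O/.XX/OO.; (2,2)=-1→X.O/.XX/.OO
ply 3, X at XOO/.XX/.O. | (1,0)=+1→XOO/XXX/.O.*; (2,0)=-1→XOO/.XX/XO.; (2,2)=-1→XOO/.XX/.OX
ply 4, O at XOO/XXX/.O. | (2,0)=-1→XOO/XXX/OO.*; (2,2)=-1→XOO/XXX/.OO
ply 5, X at XOO/XXX/OO. | (2,2)=+1→XOO/XXX/OOX*
ply 6: XOO/XXX/OOX is terminal -1 (O); from X.O/.X./.O. depth 6

PV length from [X.O/.X./.O.]: 5 plies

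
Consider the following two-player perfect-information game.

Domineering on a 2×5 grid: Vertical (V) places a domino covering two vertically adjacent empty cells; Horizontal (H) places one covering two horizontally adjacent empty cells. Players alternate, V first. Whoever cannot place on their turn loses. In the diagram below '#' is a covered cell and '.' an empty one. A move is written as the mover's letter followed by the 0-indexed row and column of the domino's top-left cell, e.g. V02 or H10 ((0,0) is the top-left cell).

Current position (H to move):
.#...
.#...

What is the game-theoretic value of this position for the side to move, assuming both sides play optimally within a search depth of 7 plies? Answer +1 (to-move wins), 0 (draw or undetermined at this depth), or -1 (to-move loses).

value(.#.../.#..., H) = -1

p1 H@[.#.../.#...]: H02[.###./.#...]-1* H03[.#.##/.#...]-1 H12[.#.../.###.]-1 H13[.#.../.#.##]-1
p2 V@[.###./.#...]: V00[####./##...]-1 V04[.####/.#..#]+1*
p3 H@[.####/.#..#]: H12[.####/.####]-1*
p4 V@[.####/.####]: V00[#####/#####]+1*
p5 H@[#####/#####] terminal -1; root [.#.../.#...] d7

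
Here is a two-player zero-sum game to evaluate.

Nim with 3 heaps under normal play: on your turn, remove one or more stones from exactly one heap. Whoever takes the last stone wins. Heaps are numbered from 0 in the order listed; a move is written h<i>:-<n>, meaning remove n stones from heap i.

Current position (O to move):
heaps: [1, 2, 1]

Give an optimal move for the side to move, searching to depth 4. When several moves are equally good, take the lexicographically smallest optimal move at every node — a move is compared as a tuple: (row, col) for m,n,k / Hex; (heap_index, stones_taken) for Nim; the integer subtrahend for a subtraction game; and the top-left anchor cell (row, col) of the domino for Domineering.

O's best at [(1,2,1)]: h1:-2

[(1,2,1)] O move#1: h0:-1:-1/(0,2,1), h1:-1:-1/(1,1,1), h1:-2:+1/(1,0,1)*, h2:-1:-1/(1,2,0)
[(1,0,1)] X move#2: h0:-1:-1/(0,0,1)*, h2:-1:-1/(1,0,0)
[(0,0,1)] O move#3: h2:-1:+1/(0,0,0)*
[(0,0,0)] end (terminal -1, X#4); searched (1,2,1) to 4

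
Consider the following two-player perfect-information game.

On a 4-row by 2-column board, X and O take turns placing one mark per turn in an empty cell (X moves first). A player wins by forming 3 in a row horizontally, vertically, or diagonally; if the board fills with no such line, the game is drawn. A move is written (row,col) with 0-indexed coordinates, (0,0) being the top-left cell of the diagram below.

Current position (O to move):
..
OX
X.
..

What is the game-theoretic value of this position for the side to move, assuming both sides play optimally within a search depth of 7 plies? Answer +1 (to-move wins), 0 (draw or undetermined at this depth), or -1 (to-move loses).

value(../OX/X./.., O) = 0

p1 O@[../OX/X./..]: (0,0)[O./OX/X./..]-1 (0,1)[.O/OX/X./..]+0* (2,1)[../OX/XO/..]+0 (3,0)[../OX/X./O.]-1 (3,1)[../OX/X./.O]+0
p2 X@[.O/OX/X./..]: (0,0)[XO/OX/X./..]+0* (2,1)[.O/OX/XX/..]+0 (3,0)[.O/OX/X./X.]+0 (3,1)[.O/OX/X./.X]+0
p3 O@[XO/OX/X./..]: (2,1)[XO/OX/XO/..]+0* (3,0)[XO/OX/X./O.]+0 (3,1)[XO/OX/X./.O]+0
p4 X@[XO/OX/XO/..]: (3,0)[XO/OX/XO/X.]+0* (3,1)[XO/OX/XO/.X]+0
p5 O@[XO/OX/XO/X.]: (3,1)[XO/OX/XO/XO]+0*
p6 X@[XO/OX/XO/XO] terminal +0; root [../OX/X./..] d7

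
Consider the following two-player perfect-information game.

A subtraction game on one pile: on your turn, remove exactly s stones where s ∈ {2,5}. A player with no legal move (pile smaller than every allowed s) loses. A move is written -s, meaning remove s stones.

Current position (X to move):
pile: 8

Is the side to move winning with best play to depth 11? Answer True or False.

p1 X@[8]: -2[6]-1* -5[3]-1
p2 O@[6]: -2[4]+1* -5[1]+1
p3 X@[4]: -2[2]-1*
p4 O@[2]: -2[0]+1*
p5 X@[0] terminal -1; root [8] d11

X winning at [8]: False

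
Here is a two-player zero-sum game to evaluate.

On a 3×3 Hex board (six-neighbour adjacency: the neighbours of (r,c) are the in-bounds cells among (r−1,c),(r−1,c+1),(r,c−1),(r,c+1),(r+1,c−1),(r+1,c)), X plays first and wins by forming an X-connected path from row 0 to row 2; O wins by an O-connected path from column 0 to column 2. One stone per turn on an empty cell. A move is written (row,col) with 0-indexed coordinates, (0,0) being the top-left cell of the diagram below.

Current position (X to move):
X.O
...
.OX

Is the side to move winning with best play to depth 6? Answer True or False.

X winning at [X.O/.../.OX]: True

p1 X@[X.O/.../.OX]: (0,1)[XXO/.../.OX]-1 (1,0)[X.O/X../.OX]-1 (1,1)[X.O/.X./.OX]+1* (1,2)[X.O/..X/.OX]-1 (2,0)[X.O/.../XOX]-1
p2 O@[X.O/.X./.OX]: (0,1)[XOO/.X./.OX]-1* (1,0)[X.O/OX./.OX]-1 (1,2)[X.O/.XO/.OX]-1 (2,0)[X.O/.X./OOX]-1
p3 X@[XOO/.X./.OX]: (1,0)[XOO/XX./.OX]+1* (1,2)[XOO/.XX/.OX]-1 (2,0)[XOO/.X./XOX]-1
p4 O@[XOO/XX./.OX]: (1,2)[XOO/XXO/.OX]-1* (2,0)[XOO/XX./OOX]-1
p5 X@[XOO/XXO/.OX]: (2,0)[XOO/XXO/XOX]+1*
p6 O@[XOO/XXO/XOX] terminal -1; root [X.O/.../.OX] d6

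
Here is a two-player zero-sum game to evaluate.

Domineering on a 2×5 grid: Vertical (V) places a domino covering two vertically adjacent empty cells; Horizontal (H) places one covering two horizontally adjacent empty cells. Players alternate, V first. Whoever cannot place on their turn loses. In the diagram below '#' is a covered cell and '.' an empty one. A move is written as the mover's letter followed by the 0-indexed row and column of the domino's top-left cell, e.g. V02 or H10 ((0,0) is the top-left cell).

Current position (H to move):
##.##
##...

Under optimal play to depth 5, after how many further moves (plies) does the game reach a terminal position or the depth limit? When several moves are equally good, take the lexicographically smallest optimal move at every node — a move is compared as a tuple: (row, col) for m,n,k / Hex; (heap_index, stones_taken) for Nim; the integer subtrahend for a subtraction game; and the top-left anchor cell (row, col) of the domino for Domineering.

p1 H@[##.##/##...]: H12[##.##/####.]+1* H13[##.##/##.##]-1
p2 V@[##.##/####.] terminal -1; root [##.##/##...] d5

PV length from [##.##/##...]: 1 ply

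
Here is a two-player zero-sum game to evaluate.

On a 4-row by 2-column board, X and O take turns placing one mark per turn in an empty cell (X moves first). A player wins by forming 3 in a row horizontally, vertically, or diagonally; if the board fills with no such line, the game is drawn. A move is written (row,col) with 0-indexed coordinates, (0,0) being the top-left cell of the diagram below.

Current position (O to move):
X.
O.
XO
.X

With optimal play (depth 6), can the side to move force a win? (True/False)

O winning at [X./O./XO/.X]: False

p1 O@[X./O./XO/.X]: (0,1)[XO/O./XO/.X]+0* (1,1)[X./OO/XO/.X]+0 (3,0)[X./O./XO/OX]+0
p2 X@[XO/O./XO/.X]: (1,1)[XO/OX/XO/.X]+0* (3,0)[XO/O./XO/XX]-1
p3 O@[XO/OX/XO/.X]: (3,0)[XO/OX/XO/OX]+0*
p4 X@[XO/OX/XO/OX] terminal +0; root [X./O./XO/.X] d6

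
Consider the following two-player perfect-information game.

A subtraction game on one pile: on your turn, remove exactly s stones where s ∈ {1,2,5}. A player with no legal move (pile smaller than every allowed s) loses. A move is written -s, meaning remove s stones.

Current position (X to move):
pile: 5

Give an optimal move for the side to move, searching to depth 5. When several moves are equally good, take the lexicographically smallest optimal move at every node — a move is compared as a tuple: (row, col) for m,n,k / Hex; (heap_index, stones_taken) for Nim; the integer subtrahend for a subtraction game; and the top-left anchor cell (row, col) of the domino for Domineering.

X's best at [5]: -2

ply 1, X at 5 | -1=-1→4; -2=+1→3*; -5=+1→0
ply 2, O at 3 | -1=-1→2*; -2=-1→1
ply 3, X at 2 | -1=-1→1; -2=+1→0*
ply 4: 0 is terminal -1 (O); from 5 depth 5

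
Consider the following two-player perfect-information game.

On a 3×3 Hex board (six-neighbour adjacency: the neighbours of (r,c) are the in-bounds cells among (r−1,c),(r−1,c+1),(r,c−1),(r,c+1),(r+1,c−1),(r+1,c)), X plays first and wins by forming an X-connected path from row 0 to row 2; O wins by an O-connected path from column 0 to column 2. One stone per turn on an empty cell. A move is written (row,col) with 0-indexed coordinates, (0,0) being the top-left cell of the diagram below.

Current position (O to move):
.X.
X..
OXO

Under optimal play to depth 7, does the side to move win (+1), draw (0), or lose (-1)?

ply 1, O at .X./X../OXO | (0,0)=-1→OX./X../OXO; (0,2)=-1→.XO/X../OXO; (1,1)=+1→.X./XO./OXO*; (1,2)=-1→.X./X.O/OXO
ply 2, X at .X./XO./OXO | (0,0)=-1→XX./XO./OXO*; (0,2)=-1→.XX/XO./OXO; (1,2)=-1→.X./XOX/OXO
ply 3, O at XX./XO./OXO | (0,2)=+1→XXO/XO./OXO*; (1,2)=+1→XX./XOO/OXO
ply 4: XXO/XO./OXO is terminal -1 (X); from .X./X../OXO depth 7

value(.X./X../OXO, O) = +1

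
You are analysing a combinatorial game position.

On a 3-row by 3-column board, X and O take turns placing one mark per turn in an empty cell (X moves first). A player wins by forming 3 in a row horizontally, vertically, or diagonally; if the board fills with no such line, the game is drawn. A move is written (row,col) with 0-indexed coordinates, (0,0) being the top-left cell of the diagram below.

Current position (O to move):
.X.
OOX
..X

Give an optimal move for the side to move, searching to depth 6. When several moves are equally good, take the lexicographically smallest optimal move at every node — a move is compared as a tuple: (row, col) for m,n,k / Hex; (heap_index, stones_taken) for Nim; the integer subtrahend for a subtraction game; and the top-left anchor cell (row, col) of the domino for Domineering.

[.X./OOX/..X] O move#1: (0,0):-1/OX./OOX/..X, (0,2):+0/.XO/OOX/..X*, (2,0):-1/.X./OOX/O.X, (2,1):-1/.X./OOX/.OX
[.XO/OOX/..X] X move#2: (0,0):-1/XXO/OOX/..X, (2,0):+0/.XO/OOX/X.X*, (2,1):-1/.XO/OOX/.XX
[.XO/OOX/X.X] O move#3: (0,0):-1/OXO/OOX/X.X, (2,1):+0/.XO/OOX/XOX*
[.XO/OOX/XOX] X move#4: (0,0):+0/XXO/OOX/XOX*
[XXO/OOX/XOX] end (terminal +0, O#5); searched .X./OOX/..X to 6

O's best at [.X./OOX/..X]: (0,2)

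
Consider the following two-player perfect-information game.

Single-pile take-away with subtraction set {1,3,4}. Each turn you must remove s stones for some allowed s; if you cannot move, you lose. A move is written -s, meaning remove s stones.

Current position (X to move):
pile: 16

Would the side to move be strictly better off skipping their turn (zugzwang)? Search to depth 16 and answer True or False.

zugzwang(16, X) = True

ply 1, X at 16 | -1=-1→15*; -3=-1→13; -4=-1→12
ply 2, O at 15 | -1=+1→14*; -3=-1→12; -4=-1→11
ply 3, X at 14 | -1=-1→13*; -3=-1→11; -4=-1→10
ply 4, O at 13 | -1=-1→12; -3=-1→10; -4=+1→9*
ply 5, X at 9 | -1=-1→8*; -3=-1→6; -4=-1→5
ply 6, O at 8 | -1=+1→7*; -3=-1→5; -4=-1→4
ply 7, X at 7 | -1=-1→6*; -3=-1→4; -4=-1→3
ply 8, O at 6 | -1=-1→5; -3=-1→3; -4=+1→2*
ply 9, X at 2 | -1=-1→1*
ply 10, O at 1 | -1=+1→0*
ply 11: 0 is terminal -1 (X); from 16 depth 16
if X skipped the turn, O would face:
~ ply 1, O at 16 | -1=-1→15*; -3=-1→13; -4=-1→12
~ ply 2, X at 15 | -1=+1→14*; -3=-1→12; -4=-1→11
~ ply 3, O at 14 | -1=-1→13*; -3=-1→11; -4=-1→10
~ ply 4, X at 13 | -1=-1→12; -3=-1→10; -4=+1→9*
~ ply 5, O at 9 | -1=-1→8*; -3=-1→6; -4=-1→5
~ ply 6, X at 8 | -1=+1→7*; -3=-1→5; -4=-1→4
~ ply 7, O at 7 | -1=-1→6*; -3=-1→4; -4=-1→3
~ ply 8, X at 6 | -1=-1→5; -3=-1→3; -4=+1→2*
~ ply 9, O at 2 | -1=-1→1*
~ ply 10, X at 1 | -1=+1→0*
~ ply 11: 0 is terminal -1 (O); from 16 depth 16
compare (X): move=-1 vs pass=+1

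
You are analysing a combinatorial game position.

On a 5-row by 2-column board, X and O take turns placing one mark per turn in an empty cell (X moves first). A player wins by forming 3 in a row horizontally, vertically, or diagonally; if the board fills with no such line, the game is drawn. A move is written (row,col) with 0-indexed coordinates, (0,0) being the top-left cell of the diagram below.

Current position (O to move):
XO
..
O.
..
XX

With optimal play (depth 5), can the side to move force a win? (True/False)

O winning at [XO/../O./../XX]: False

[XO/../O./../XX] O move#1: (1,0):+0/XO/O./O./../XX*, (1,1):+0/XO/.O/O./../XX, (2,1):+0/XO/../OO/../XX, (3,0):+0/XO/../O./O./XX, (3,1):+0/XO/../O./.O/XX
[XO/O./O./../XX] X move#2: (1,1):-1/XO/OX/O./../XX, (2,1):-1/XO/O./OX/../XX, (3,0):+0/XO/O./O./X./XX*, (3,1):-1/XO/O./O./.X/XX
[XO/O./O./X./XX] O move#3: (1,1):+0/XO/OO/O./X./XX*, (2,1):+0/XO/O./OO/X./XX, (3,1):+0/XO/O./O./XO/XX
[XO/OO/O./X./XX] X move#4: (2,1):+0/XO/OO/OX/X./XX*, (3,1):-1/XO/OO/O./XX/XX
[XO/OO/OX/X./XX] O move#5: (3,1):+0/XO/OO/OX/XO/XX*
[XO/OO/OX/XO/XX] end (terminal +0, X#6); searched XO/../O./../XX to 5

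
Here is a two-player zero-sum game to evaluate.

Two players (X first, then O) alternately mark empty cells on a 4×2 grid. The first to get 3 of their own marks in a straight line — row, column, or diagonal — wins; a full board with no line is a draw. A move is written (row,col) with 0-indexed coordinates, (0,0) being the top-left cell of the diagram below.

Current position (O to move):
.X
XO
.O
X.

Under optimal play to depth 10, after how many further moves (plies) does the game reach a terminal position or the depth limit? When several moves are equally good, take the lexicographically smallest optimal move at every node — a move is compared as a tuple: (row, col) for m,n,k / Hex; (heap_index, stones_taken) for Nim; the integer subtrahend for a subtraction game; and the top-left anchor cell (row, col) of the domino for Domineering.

PV length from [.X/XO/.O/X.]: 1 ply

p1 O@[.X/XO/.O/X.]: (0,0)[OX/XO/.O/X.]-1 (2,0)[.X/XO/OO/X.]+0 (3,1)[.X/XO/.O/XO]+1*
p2 X@[.X/XO/.O/XO] terminal -1; root [.X/XO/.O/X.] d10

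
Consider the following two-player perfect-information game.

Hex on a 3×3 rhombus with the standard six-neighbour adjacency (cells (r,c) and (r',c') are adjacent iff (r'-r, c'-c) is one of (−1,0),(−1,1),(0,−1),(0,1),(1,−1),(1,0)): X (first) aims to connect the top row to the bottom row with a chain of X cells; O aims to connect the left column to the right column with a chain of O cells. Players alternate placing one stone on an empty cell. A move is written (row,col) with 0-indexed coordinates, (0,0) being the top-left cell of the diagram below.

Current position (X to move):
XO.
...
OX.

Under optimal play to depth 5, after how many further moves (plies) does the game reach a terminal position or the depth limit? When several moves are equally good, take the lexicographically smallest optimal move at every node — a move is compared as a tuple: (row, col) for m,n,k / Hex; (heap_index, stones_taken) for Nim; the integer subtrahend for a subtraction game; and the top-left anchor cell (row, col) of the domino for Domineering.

PV length from [XO./.../OX.]: 3 plies

ply 1, X at XO./.../OX. | (0,2)=+1→XOX/.../OX.*; (1,0)=-1→XO./X../OX.; (1,1)=+1→XO./.X./OX.; (1,2)=-1→XO./..X/OX.; (2,2)=-1→XO./.../OXX
ply 2, O at XOX/.../OX. | (1,0)=-1→XOX/O../OX.*; (1,1)=-1→XOX/.O./OX.; (1,2)=-1→XOX/..O/OX.; (2,2)=-1→XOX/.../OXO
ply 3, X at XOX/O../OX. | (1,1)=+1→XOX/OX./OX.*; (1,2)=+1→XOX/O.X/OX.; (2,2)=+1→XOX/O../OXX
ply 4: XOX/OX./OX. is terminal -1 (O); from XO./.../OX. depth 5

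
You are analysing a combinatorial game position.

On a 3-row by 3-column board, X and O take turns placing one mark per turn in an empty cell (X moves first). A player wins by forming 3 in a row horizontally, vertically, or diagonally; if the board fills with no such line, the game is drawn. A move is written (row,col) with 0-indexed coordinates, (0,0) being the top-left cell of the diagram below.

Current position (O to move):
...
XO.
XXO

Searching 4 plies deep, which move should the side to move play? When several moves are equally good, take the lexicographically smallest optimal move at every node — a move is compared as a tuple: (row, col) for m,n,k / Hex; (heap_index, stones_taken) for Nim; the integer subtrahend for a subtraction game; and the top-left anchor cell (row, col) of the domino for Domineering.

O's best at [.../XO./XXO]: (0,0)

p1 O@[.../XO./XXO]: (0,0)[O../XO./XXO]+1* (0,1)[.O./XO./XXO]-1 (0,2)[..O/XO./XXO]-1 (1,2)[.../XOO/XXO]-1
p2 X@[O../XO./XXO] terminal -1; root [.../XO./XXO] d4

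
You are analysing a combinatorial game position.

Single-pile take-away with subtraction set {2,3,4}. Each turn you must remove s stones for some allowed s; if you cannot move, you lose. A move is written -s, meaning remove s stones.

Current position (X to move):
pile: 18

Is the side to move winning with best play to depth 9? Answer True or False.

X winning at [18]: False

ply 1, X at 18 | -2=-1→16*; -3=-1→15; -4=-1→14
ply 2, O at 16 | -2=-1→14; -3=+1→13*; -4=+1→12
ply 3, X at 13 | -2=-1→11*; -3=-1→10; -4=-1→9
ply 4, O at 11 | -2=-1→9; -3=-1→8; -4=+1→7*
ply 5, X at 7 | -2=-1→5*; -3=-1→4; -4=-1→3
ply 6, O at 5 | -2=-1→3; -3=-1→2; -4=+1→1*
ply 7: 1 is terminal -1 (X); from 18 depth 9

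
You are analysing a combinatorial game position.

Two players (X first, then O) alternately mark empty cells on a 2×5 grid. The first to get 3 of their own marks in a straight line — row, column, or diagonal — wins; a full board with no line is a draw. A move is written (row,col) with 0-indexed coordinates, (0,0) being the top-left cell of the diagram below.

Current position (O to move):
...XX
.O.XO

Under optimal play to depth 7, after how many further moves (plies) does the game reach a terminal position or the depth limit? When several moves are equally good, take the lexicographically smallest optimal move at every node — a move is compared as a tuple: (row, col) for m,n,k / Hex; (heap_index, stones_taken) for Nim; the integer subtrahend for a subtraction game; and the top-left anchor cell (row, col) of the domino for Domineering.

ply 1, O at ...XX/.O.XO | (0,0)=-1→O..XX/.O.XO; (0,1)=-1→.O.XX/.O.XO; (0,2)=+0→..OXX/.O.XO*; (1,0)=-1→...XX/OO.XO; (1,2)=-1→...XX/.OOXO
ply 2, X at ..OXX/.O.XO | (0,0)=+0→X.OXX/.O.XO*; (0,1)=+0→.XOXX/.O.XO; (1,0)=+0→..OXX/XO.XO; (1,2)=+0→..OXX/.OXXO
ply 3, O at X.OXX/.O.XO | (0,1)=+0→XOOXX/.O.XO*; (1,0)=+0→X.OXX/OO.XO; (1,2)=+0→X.OXX/.OOXO
ply 4, X at XOOXX/.O.XO | (1,0)=+0→XOOXX/XO.XO*; (1,2)=+0→XOOXX/.OXXO
ply 5, O at XOOXX/XO.XO | (1,2)=+0→XOOXX/XOOXO*
ply 6: XOOXX/XOOXO is terminal +0 (X); from ...XX/.O.XO depth 7

PV length from [...XX/.O.XO]: 5 plies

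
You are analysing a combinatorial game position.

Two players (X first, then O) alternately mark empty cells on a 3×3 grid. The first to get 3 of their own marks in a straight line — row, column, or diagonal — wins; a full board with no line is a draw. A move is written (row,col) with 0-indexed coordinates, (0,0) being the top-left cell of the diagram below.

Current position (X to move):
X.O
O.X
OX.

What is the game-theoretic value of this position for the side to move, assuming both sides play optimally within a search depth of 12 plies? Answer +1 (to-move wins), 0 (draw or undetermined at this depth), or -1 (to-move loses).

[X.O/O.X/OX.] X move#1: (0,1):-1/XXO/O.X/OX., (1,1):+1/X.O/OXX/OX.*, (2,2):-1/X.O/O.X/OXX
[X.O/OXX/OX.] O move#2: (0,1):-1/XOO/OXX/OX.*, (2,2):-1/X.O/OXX/OXO
[XOO/OXX/OX.] X move#3: (2,2):+1/XOO/OXX/OXX*
[XOO/OXX/OXX] end (terminal -1, O#4); searched X.O/O.X/OX. to 12

value(X.O/O.X/OX., X) = +1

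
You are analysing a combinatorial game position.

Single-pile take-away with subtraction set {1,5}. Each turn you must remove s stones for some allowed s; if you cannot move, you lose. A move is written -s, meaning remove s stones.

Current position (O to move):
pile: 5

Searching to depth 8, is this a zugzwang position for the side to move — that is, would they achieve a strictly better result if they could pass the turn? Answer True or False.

ply 1, O at 5 | -1=+1→4*; -5=+1→0
ply 2, X at 4 | -1=-1→3*
ply 3, O at 3 | -1=+1→2*
ply 4, X at 2 | -1=-1→1*
ply 5, O at 1 | -1=+1→0*
ply 6: 0 is terminal -1 (X); from 5 depth 8
if O skipped the turn, X would face:
~ ply 1, X at 5 | -1=+1→4*; -5=+1→0
~ ply 2, O at 4 | -1=-1→3*
~ ply 3, X at 3 | -1=+1→2*
~ ply 4, O at 2 | -1=-1→1*
~ ply 5, X at 1 | -1=+1→0*
~ ply 6: 0 is terminal -1 (O); from 5 depth 8
compare (O): move=+1 vs pass=-1

zugzwang(5, O) = False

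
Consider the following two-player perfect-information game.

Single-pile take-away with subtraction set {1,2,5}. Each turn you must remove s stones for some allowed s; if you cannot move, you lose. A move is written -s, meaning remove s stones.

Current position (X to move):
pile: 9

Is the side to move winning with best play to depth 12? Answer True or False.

X winning at [9]: False

ply 1, X at 9 | -1=-1→8*; -2=-1→7; -5=-1→4
ply 2, O at 8 | -1=-1→7; -2=+1→6*; -5=+1→3
ply 3, X at 6 | -1=-1→5*; -2=-1→4; -5=-1→1
ply 4, O at 5 | -1=-1→4; -2=+1→3*; -5=+1→0
ply 5, X at 3 | -1=-1→2*; -2=-1→1
ply 6, O at 2 | -1=-1→1; -2=+1→0*
ply 7: 0 is terminal -1 (X); from 9 depth 12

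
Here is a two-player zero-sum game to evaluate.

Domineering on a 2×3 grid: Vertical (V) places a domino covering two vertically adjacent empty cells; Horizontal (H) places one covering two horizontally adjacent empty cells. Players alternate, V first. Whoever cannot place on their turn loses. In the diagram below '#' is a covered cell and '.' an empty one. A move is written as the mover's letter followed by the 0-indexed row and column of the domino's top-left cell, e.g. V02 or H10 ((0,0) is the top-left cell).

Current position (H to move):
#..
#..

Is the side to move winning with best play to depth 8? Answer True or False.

H winning at [#../#..]: True

p1 H@[#../#..]: H01[###/#..]+1* H11[#../###]+1
p2 V@[###/#..] terminal -1; root [#../#..] d8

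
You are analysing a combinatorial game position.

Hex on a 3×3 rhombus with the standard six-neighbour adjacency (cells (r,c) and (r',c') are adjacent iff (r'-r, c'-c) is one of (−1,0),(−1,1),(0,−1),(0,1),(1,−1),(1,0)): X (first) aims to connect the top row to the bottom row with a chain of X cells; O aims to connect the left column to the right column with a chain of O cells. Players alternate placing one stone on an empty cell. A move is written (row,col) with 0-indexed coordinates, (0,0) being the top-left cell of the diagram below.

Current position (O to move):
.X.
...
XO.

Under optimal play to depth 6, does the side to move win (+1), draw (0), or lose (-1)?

p1 O@[.X./.../XO.]: (0,0)[OX./.../XO.]-1* (0,2)[.XO/.../XO.]-1 (1,0)[.X./O../XO.]-1 (1,1)[.X./.O./XO.]-1 (1,2)[.X./..O/XO.]-1 (2,2)[.X./.../XOO]-1
p2 X@[OX./.../XO.]: (0,2)[OXX/.../XO.]+1* (1,0)[OX./X../XO.]+1 (1,1)[OX./.X./XO.]+1 (1,2)[OX./..X/XO.]+1 (2,2)[OX./.../XOX]+1
p3 O@[OXX/.../XO.]: (1,0)[OXX/O../XO.]-1* (1,1)[OXX/.O./XO.]-1 (1,2)[OXX/..O/XO.]-1 (2,2)[OXX/.../XOO]-1
p4 X@[OXX/O../XO.]: (1,1)[OXX/OX./XO.]+1* (1,2)[OXX/O.X/XO.]+1 (2,2)[OXX/O../XOX]+1
p5 O@[OXX/OX./XO.] terminal -1; root [.X./.../XO.] d6

value(.X./.../XO., O) = -1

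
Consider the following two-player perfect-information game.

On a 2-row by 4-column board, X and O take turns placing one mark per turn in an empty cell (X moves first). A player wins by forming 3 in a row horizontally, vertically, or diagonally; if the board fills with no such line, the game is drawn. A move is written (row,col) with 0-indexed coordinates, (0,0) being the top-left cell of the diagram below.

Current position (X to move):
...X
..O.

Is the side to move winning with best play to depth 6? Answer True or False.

X winning at [...X/..O.]: False

p1 X@[...X/..O.]: (0,0)[X..X/..O.]-1 (0,1)[.X.X/..O.]+0* (0,2)[..XX/..O.]+0 (1,0)[...X/X.O.]+0 (1,1)[...X/.XO.]+0 (1,3)[...X/..OX]+0
p2 O@[.X.X/..O.]: (0,0)[OX.X/..O.]-1 (0,2)[.XOX/..O.]+0* (1,0)[.X.X/O.O.]-1 (1,1)[.X.X/.OO.]-1 (1,3)[.X.X/..OO]-1
p3 X@[.XOX/..O.]: (0,0)[XXOX/..O.]-1 (1,0)[.XOX/X.O.]+0* (1,1)[.XOX/.XO.]+0 (1,3)[.XOX/..OX]+0
p4 O@[.XOX/X.O.]: (0,0)[OXOX/X.O.]+0* (1,1)[.XOX/XOO.]+0 (1,3)[.XOX/X.OO]+0
p5 X@[OXOX/X.O.]: (1,1)[OXOX/XXO.]+0* (1,3)[OXOX/X.OX]+0
p6 O@[OXOX/XXO.]: (1,3)[OXOX/XXOO]+0*
p7 X@[OXOX/XXOO] terminal +0; root [...X/..O.] d6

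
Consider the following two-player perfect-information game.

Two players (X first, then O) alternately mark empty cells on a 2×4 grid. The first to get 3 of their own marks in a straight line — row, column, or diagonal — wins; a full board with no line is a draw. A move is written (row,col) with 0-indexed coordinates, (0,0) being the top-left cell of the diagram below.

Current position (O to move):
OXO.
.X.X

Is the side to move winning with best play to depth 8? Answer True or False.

[OXO./.X.X] O move#1: (0,3):-1/OXOO/.X.X, (1,0):-1/OXO./OX.X, (1,2):+0/OXO./.XOX*
[OXO./.XOX] X move#2: (0,3):+0/OXOX/.XOX*, (1,0):+0/OXO./XXOX
[OXOX/.XOX] O move#3: (1,0):+0/OXOX/OXOX*
[OXOX/OXOX] end (terminal +0, X#4); searched OXO./.X.X to 8

O winning at [OXO./.X.X]: False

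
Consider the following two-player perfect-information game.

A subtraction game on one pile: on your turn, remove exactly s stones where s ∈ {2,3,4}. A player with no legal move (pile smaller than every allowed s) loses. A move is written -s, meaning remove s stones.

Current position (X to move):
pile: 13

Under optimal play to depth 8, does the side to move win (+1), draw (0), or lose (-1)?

p1 X@[13]: -2[11]-1* -3[10]-1 -4[9]-1
p2 O@[11]: -2[9]-1 -3[8]-1 -4[7]+1*
p3 X@[7]: -2[5]-1* -3[4]-1 -4[3]-1
p4 O@[5]: -2[3]-1 -3[2]-1 -4[1]+1*
p5 X@[1] terminal -1; root [13] d8

value(13, X) = -1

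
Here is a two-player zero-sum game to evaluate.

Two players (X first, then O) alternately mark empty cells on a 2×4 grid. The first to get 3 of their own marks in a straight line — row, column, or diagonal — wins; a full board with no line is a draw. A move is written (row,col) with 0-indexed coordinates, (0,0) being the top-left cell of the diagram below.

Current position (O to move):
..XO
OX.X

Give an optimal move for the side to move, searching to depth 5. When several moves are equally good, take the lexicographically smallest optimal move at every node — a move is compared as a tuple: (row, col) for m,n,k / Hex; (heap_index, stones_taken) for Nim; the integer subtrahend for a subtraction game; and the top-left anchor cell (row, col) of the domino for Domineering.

p1 O@[..XO/OX.X]: (0,0)[O.XO/OX.X]-1 (0,1)[.OXO/OX.X]-1 (1,2)[..XO/OXOX]+0*
p2 X@[..XO/OXOX]: (0,0)[X.XO/OXOX]+0* (0,1)[.XXO/OXOX]+0
p3 O@[X.XO/OXOX]: (0,1)[XOXO/OXOX]+0*
p4 X@[XOXO/OXOX] terminal +0; root [..XO/OX.X] d5

O's best at [..XO/OX.X]: (1,2)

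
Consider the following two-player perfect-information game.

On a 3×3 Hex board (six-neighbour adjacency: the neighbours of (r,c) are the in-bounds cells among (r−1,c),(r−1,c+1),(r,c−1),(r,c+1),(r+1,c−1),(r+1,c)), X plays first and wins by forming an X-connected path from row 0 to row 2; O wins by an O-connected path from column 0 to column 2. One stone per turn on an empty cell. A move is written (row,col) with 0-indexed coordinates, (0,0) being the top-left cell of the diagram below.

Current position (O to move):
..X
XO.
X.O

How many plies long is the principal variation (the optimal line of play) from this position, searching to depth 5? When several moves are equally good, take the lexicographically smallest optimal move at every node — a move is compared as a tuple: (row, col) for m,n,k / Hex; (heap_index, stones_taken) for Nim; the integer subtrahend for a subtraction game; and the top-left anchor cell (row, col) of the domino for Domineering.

PV length from [..X/XO./X.O]: 2 plies

p1 O@[..X/XO./X.O]: (0,0)[O.X/XO./X.O]-1* (0,1)[.OX/XO./X.O]-1 (1,2)[..X/XOO/X.O]-1 (2,1)[..X/XO./XOO]-1
p2 X@[O.X/XO./X.O]: (0,1)[OXX/XO./X.O]+1* (1,2)[O.X/XOX/X.O]+1 (2,1)[O.X/XO./XXO]+1
p3 O@[OXX/XO./X.O] terminal -1; root [..X/XO./X.O] d5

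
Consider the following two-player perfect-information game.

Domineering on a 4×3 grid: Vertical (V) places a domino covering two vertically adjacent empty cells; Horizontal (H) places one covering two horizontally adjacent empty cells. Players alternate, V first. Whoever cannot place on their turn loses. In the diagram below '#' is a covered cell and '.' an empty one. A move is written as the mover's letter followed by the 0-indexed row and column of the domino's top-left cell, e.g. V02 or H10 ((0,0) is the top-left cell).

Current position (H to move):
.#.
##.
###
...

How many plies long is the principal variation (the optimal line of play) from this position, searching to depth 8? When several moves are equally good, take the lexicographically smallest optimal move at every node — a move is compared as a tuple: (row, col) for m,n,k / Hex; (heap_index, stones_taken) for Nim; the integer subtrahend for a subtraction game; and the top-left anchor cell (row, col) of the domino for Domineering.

p1 H@[.#./##./###/...]: H30[.#./##./###/##.]-1* H31[.#./##./###/.##]-1
p2 V@[.#./##./###/##.]: V02[.##/###/###/##.]+1*
p3 H@[.##/###/###/##.] terminal -1; root [.#./##./###/...] d8

PV length from [.#./##./###/...]: 2 plies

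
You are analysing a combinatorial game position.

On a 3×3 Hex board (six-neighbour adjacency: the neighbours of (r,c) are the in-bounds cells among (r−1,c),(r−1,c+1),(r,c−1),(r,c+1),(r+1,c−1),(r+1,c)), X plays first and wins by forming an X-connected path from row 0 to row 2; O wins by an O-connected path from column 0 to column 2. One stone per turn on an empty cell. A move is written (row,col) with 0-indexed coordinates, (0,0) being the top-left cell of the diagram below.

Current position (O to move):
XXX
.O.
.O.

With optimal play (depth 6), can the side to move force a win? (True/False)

p1 O@[XXX/.O./.O.]: (1,0)[XXX/OO./.O.]+1* (1,2)[XXX/.OO/.O.]+1 (2,0)[XXX/.O./OO.]+1 (2,2)[XXX/.O./.OO]+1
p2 X@[XXX/OO./.O.]: (1,2)[XXX/OOX/.O.]-1* (2,0)[XXX/OO./XO.]-1 (2,2)[XXX/OO./.OX]-1
p3 O@[XXX/OOX/.O.]: (2,0)[XXX/OOX/OO.]-1 (2,2)[XXX/OOX/.OO]+1*
p4 X@[XXX/OOX/.OO] terminal -1; root [XXX/.O./.O.] d6

O winning at [XXX/.O./.O.]: True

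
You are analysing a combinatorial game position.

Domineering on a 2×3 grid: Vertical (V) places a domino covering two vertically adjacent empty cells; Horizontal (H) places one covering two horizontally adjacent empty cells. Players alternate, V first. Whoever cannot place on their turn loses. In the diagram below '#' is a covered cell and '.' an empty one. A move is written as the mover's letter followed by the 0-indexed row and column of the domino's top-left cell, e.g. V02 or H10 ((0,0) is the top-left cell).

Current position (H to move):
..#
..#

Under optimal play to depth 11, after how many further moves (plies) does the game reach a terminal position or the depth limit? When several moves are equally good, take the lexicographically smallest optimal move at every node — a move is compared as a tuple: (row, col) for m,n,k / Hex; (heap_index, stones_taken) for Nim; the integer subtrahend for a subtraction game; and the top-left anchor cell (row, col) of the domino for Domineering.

[..#/..#] H move#1: H00:+1/###/..#*, H10:+1/..#/###
[###/..#] end (terminal -1, V#2); searched ..#/..# to 11

PV length from [..#/..#]: 1 ply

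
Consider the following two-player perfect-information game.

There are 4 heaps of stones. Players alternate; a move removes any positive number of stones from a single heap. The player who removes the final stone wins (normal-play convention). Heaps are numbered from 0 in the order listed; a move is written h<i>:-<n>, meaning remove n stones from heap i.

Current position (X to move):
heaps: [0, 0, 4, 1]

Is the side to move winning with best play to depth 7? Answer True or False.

X winning at [(0,0,4,1)]: True

p1 X@[(0,0,4,1)]: h2:-1[(0,0,3,1)]-1 h2:-2[(0,0,2,1)]-1 h2:-3[(0,0,1,1)]+1* h2:-4[(0,0,0,1)]-1 h3:-1[(0,0,4,0)]-1
p2 O@[(0,0,1,1)]: h2:-1[(0,0,0,1)]-1* h3:-1[(0,0,1,0)]-1
p3 X@[(0,0,0,1)]: h3:-1[(0,0,0,0)]+1*
p4 O@[(0,0,0,0)] terminal -1; root [(0,0,4,1)] d7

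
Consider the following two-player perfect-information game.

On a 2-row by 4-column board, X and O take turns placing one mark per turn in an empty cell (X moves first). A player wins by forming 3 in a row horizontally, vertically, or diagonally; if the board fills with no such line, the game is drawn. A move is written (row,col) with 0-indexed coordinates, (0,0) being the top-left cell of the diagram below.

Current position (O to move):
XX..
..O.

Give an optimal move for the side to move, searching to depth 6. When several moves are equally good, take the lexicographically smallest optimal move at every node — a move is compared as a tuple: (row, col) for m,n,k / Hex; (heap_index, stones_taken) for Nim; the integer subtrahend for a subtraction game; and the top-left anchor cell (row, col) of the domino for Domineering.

p1 O@[XX../..O.]: (0,2)[XXO./..O.]+0* (0,3)[XX.O/..O.]-1 (1,0)[XX../O.O.]-1 (1,1)[XX../.OO.]-1 (1,3)[XX../..OO]-1
p2 X@[XXO./..O.]: (0,3)[XXOX/..O.]-1 (1,0)[XXO./X.O.]+0* (1,1)[XXO./.XO.]+0 (1,3)[XXO./..OX]+0
p3 O@[XXO./X.O.]: (0,3)[XXOO/X.O.]+0* (1,1)[XXO./XOO.]+0 (1,3)[XXO./X.OO]+0
p4 X@[XXOO/X.O.]: (1,1)[XXOO/XXO.]+0* (1,3)[XXOO/X.OX]+0
p5 O@[XXOO/XXO.]: (1,3)[XXOO/XXOO]+0*
p6 X@[XXOO/XXOO] terminal +0; root [XX../..O.] d6

O's best at [XX../..O.]: (0,2)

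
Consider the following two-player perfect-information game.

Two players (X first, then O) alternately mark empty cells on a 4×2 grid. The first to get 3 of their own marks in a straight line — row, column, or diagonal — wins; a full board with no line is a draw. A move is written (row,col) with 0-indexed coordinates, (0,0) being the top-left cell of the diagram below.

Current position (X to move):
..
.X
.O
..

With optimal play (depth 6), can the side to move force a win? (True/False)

[../.X/.O/..] X move#1: (0,0):+0/X./.X/.O/..*, (0,1):+0/.X/.X/.O/.., (1,0):+0/../XX/.O/.., (2,0):+0/../.X/XO/.., (3,0):+0/../.X/.O/X., (3,1):+0/../.X/.O/.X
[X./.X/.O/..] O move#2: (0,1):+0/XO/.X/.O/..*, (1,0):+0/X./OX/.O/.., (2,0):+0/X./.X/OO/.., (3,0):+0/X./.X/.O/O., (3,1):+0/X./.X/.O/.O
[XO/.X/.O/..] X move#3: (1,0):+0/XO/XX/.O/..*, (2,0):+0/XO/.X/XO/.., (3,0):+0/XO/.X/.O/X., (3,1):+0/XO/.X/.O/.X
[XO/XX/.O/..] O move#4: (2,0):+0/XO/XX/OO/..*, (3,0):-1/XO/XX/.O/O., (3,1):-1/XO/XX/.O/.O
[XO/XX/OO/..] X move#5: (3,0):+0/XO/XX/OO/X.*, (3,1):+0/XO/XX/OO/.X
[XO/XX/OO/X.] O move#6: (3,1):+0/XO/XX/OO/XO*
[XO/XX/OO/XO] end (terminal +0, X#7); searched ../.X/.O/.. to 6

X winning at [../.X/.O/..]: False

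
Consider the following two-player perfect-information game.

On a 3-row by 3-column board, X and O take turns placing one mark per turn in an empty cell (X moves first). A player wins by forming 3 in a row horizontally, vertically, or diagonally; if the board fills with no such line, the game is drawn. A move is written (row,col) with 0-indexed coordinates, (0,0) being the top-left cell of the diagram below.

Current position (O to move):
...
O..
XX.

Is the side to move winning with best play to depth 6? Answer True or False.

ply 1, O at .../O../XX. | (0,0)=-1→O../O../XX.*; (0,1)=-1→.O./O../XX.; (0,2)=-1→..O/O../XX.; (1,1)=-1→.../OO./XX.; (1,2)=-1→.../O.O/XX.; (2,2)=-1→.../O../XXO
ply 2, X at O../O../XX. | (0,1)=+1→OX./O../XX.*; (0,2)=+1→O.X/O../XX.; (1,1)=+1→O../OX./XX.; (1,2)=+1→O../O.X/XX.; (2,2)=+1→O../O../XXX
ply 3, O at OX./O../XX. | (0,2)=-1→OXO/O../XX.*; (1,1)=-1→OX./OO./XX.; (1,2)=-1→OX./O.O/XX.; (2,2)=-1→OX./O../XXO
ply 4, X at OXO/O../XX. | (1,1)=+1→OXO/OX./XX.*; (1,2)=+1→OXO/O.X/XX.; (2,2)=+1→OXO/O../XXX
ply 5: OXO/OX./XX. is terminal -1 (O); from .../O../XX. depth 6

O winning at [.../O../XX.]: False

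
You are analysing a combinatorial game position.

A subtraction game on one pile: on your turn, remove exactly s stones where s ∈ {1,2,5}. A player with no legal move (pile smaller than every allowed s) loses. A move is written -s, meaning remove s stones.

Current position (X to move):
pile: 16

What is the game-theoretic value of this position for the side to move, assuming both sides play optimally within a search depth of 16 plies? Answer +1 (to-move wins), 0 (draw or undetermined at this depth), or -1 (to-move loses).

value(16, X) = +1

[16] X move#1: -1:+1/15*, -2:-1/14, -5:-1/11
[15] O move#2: -1:-1/14*, -2:-1/13, -5:-1/10
[14] X move#3: -1:-1/13, -2:+1/12*, -5:+1/9
[12] O move#4: -1:-1/11*, -2:-1/10, -5:-1/7
[11] X move#5: -1:-1/10, -2:+1/9*, -5:+1/6
[9] O move#6: -1:-1/8*, -2:-1/7, -5:-1/4
[8] X move#7: -1:-1/7, -2:+1/6*, -5:+1/3
[6] O move#8: -1:-1/5*, -2:-1/4, -5:-1/1
[5] X move#9: -1:-1/4, -2:+1/3*, -5:+1/0
[3] O move#10: -1:-1/2*, -2:-1/1
[2] X move#11: -1:-1/1, -2:+1/0*
[0] end (terminal -1, O#12); searched 16 to 16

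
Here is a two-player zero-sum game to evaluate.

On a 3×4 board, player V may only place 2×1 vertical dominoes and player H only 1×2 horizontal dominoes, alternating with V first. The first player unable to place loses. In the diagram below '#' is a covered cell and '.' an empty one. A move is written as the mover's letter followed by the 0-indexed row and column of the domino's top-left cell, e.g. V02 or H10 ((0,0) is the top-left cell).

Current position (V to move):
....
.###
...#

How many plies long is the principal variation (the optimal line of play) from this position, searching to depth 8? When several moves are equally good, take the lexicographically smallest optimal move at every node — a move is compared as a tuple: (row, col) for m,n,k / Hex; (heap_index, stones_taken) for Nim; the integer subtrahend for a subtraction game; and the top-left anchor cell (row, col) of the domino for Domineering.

ply 1, V at ..../.###/...# | V00=-1→#.../####/...#*; V10=-1→..../####/#..#
ply 2, H at #.../####/...# | H01=+1→###./####/...#*; H02=+1→#.##/####/...#; H20=+1→#.../####/##.#; H21=+1→#.../####/.###
ply 3: ###./####/...# is terminal -1 (V); from ..../.###/...# depth 8

PV length from [..../.###/...#]: 2 plies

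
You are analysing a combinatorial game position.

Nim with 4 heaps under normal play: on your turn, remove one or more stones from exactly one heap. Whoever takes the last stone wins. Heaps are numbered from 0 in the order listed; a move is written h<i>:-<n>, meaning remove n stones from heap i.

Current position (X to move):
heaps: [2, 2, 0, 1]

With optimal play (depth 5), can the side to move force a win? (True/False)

X winning at [(2,2,0,1)]: True

ply 1, X at (2,2,0,1) | h0:-1=-1→(1,2,0,1); h0:-2=-1→(0,2,0,1); h1:-1=-1→(2,1,0,1); h1:-2=-1→(2,0,0,1); h3:-1=+1→(2,2,0,0)*
ply 2, O at (2,2,0,0) | h0:-1=-1→(1,2,0,0)*; h0:-2=-1→(0,2,0,0); h1:-1=-1→(2,1,0,0); h1:-2=-1→(2,0,0,0)
ply 3, X at (1,2,0,0) | h0:-1=-1→(0,2,0,0); h1:-1=+1→(1,1,0,0)*; h1:-2=-1→(1,0,0,0)
ply 4, O at (1,1,0,0) | h0:-1=-1→(0,1,0,0)*; h1:-1=-1→(1,0,0,0)
ply 5, X at (0,1,0,0) | h1:-1=+1→(0,0,0,0)*
ply 6: (0,0,0,0) is terminal -1 (O); from (2,2,0,1) depth 5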